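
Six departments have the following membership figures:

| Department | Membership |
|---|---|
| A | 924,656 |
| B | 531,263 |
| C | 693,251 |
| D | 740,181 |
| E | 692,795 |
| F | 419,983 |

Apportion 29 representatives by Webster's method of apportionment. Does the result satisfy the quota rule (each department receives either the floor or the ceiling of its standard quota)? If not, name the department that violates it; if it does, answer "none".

Standard quotas: A 6.700, B 3.850, C 5.023, D 5.363, E 5.020, F 3.043.
Webster allocation: A 7, B 4, C 5, D 5, E 5, F 3.
Every allocation lies between the lower and upper quota.

none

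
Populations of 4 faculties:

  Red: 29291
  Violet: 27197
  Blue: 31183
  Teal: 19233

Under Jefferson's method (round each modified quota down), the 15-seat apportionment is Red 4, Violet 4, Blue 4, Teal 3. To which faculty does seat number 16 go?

Priority for the next seat is population ÷ (current seats + 1).
Priorities: Red 5858.200, Violet 5439.400, Blue 6236.600, Teal 4808.250.
Highest priority: Blue.

Blue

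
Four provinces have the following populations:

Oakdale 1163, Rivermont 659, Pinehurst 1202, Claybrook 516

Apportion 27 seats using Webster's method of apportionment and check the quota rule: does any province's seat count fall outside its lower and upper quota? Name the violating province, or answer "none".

none

Standard quotas: Oakdale 8.870, Rivermont 5.026, Pinehurst 9.168, Claybrook 3.936.
Webster allocation: Oakdale 9, Rivermont 5, Pinehurst 9, Claybrook 4.
Every allocation lies between the lower and upper quota.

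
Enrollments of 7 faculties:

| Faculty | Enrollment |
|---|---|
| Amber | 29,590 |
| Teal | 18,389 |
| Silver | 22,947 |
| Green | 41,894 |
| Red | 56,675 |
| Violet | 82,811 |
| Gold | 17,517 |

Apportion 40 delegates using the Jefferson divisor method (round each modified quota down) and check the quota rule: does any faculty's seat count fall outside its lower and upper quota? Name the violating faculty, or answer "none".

Standard quotas: Amber 4.387, Teal 2.726, Silver 3.402, Green 6.211, Red 8.402, Violet 12.276, Gold 2.597.
Jefferson allocation: Amber 4, Teal 3, Silver 3, Green 6, Red 9, Violet 13, Gold 2.
Every allocation lies between the lower and upper quota.

none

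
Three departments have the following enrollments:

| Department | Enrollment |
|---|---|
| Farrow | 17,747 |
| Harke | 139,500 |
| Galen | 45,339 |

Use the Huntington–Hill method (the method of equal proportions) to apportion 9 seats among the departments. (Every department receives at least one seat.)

With divisor 23497: modified quotas Farrow 0.755, Harke 5.937, Galen 1.930.
Geometric-mean thresholds: Farrow (min 1), Harke √(5·6)=5.477, Galen √(1·2)=1.414.
Each quota rounded against its threshold gives Farrow 1, Harke 6, Galen 2 (total 9).

Farrow=1, Harke=6, Galen=2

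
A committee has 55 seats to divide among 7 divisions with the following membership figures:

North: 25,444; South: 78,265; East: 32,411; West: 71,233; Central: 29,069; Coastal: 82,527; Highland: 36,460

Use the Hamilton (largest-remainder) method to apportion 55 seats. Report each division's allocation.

North 4; South 12; East 5; West 11; Central 4; Coastal 13; Highland 6

Standard divisor: 355409 ÷ 55 ≈ 6461.982.
Standard quotas: North 3.9375, South 12.1116, East 5.0156, West 11.0234, Central 4.4985, Coastal 12.7712, Highland 5.6422.
Lower quotas: North 3, South 12, East 5, West 11, Central 4, Coastal 12, Highland 5 (sum 52, leaving 3 seats).
Remainders in descending order: North 0.9375, Coastal 0.7712, Highland 0.6422, Central 0.4985, South 0.1116, West 0.0234, East 0.0156.
Largest remainders: North, Coastal, Highland receive the extra seats.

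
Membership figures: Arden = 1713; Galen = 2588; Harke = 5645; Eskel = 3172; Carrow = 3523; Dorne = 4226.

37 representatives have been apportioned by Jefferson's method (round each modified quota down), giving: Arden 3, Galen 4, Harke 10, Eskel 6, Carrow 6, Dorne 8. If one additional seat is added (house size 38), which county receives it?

Priority for the next seat is population ÷ (current seats + 1).
Priorities: Arden 428.250, Galen 517.600, Harke 513.182, Eskel 453.143, Carrow 503.286, Dorne 469.556.
Highest priority: Galen.

Galen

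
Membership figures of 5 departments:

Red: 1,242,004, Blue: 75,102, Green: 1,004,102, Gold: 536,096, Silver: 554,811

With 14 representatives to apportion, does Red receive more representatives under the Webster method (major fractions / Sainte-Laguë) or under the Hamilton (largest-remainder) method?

Webster: Red 6, Blue 0, Green 4, Gold 2, Silver 2.
Hamilton: Red 5, Blue 1, Green 4, Gold 2, Silver 2.
Red gets 6 under Webster and 5 under Hamilton.

Webster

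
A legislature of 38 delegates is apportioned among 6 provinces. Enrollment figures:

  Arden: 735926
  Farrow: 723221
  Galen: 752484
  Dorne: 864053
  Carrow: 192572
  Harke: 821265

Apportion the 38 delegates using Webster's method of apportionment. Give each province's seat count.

Standard divisor 4089521/38 ≈ 107618.974; standard quotas: Arden 6.838, Farrow 6.720, Galen 6.992, Dorne 8.029, Carrow 1.789, Harke 7.631.
Rounding to the nearest integer gives 7, 7, 7, 8, 2, 8 = 39 seats, so the divisor must be adjusted.
With modified divisor 110400: modified quotas Arden 6.666, Farrow 6.551, Galen 6.816, Dorne 7.827, Carrow 1.744, Harke 7.439.
Rounding to the nearest integer: Arden 7, Farrow 7, Galen 7, Dorne 8, Carrow 2, Harke 7 (total 38).

Arden=7; Farrow=7; Galen=7; Dorne=8; Carrow=2; Harke=7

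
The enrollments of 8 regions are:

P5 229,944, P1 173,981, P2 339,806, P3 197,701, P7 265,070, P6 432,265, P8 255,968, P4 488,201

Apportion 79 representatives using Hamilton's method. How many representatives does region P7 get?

The standard divisor is 2382936/79 ≈ 30163.747.
Standard quotas: P5 7.6232, P1 5.7679, P2 11.2654, P3 6.5543, P7 8.7877, P6 14.3306, P8 8.4859, P4 16.1850.
Lower quotas: P5 7, P1 5, P2 11, P3 6, P7 8, P6 14, P8 8, P4 16 (sum 75, leaving 4 seats).
Remainders in descending order: P7 0.7877, P1 0.7679, P5 0.6232, P3 0.5543, P8 0.4859, P6 0.3306, P2 0.2654, P4 0.1850.
Largest remainders: P7, P1, P5, P3 receive the extra seats.
P7 receives 9.

9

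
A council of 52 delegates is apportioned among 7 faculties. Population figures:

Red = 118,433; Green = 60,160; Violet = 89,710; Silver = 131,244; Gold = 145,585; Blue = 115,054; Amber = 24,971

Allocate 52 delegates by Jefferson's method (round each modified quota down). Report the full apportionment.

Standard divisor 685157/52 ≈ 13176.096; standard quotas: Red 8.988, Green 4.566, Violet 6.809, Silver 9.961, Gold 11.049, Blue 8.732, Amber 1.895.
Rounding down gives 8, 4, 6, 9, 11, 8, 1 = 47 seats, so the divisor must be adjusted.
With modified divisor 12300: modified quotas Red 9.629, Green 4.891, Violet 7.293, Silver 10.670, Gold 11.836, Blue 9.354, Amber 2.030.
Rounding down: Red 9, Green 4, Violet 7, Silver 10, Gold 11, Blue 9, Amber 2 (total 52).

Red 9, Green 4, Violet 7, Silver 10, Gold 11, Blue 9, Amber 2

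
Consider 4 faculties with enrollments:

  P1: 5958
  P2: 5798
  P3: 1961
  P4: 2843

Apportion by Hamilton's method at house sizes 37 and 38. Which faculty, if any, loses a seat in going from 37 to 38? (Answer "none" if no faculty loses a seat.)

P3

At 37 seats: P1 13, P2 13, P3 5, P4 6.
At 38 seats: P1 14, P2 13, P3 4, P4 7.
P3 drops from 5 to 4.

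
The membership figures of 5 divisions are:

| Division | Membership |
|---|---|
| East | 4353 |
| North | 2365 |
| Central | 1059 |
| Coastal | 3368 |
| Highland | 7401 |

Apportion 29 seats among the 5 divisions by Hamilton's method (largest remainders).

The standard divisor is 18546/29 ≈ 639.517.
Standard quotas: East 6.8067, North 3.6981, Central 1.6559, Coastal 5.2665, Highland 11.5728.
Lower quotas: East 6, North 3, Central 1, Coastal 5, Highland 11 (sum 26, leaving 3 seats).
Remainders in descending order: East 0.8067, North 0.6981, Central 0.6559, Highland 0.5728, Coastal 0.2665.
The surplus seats go to East, North, Central.

East=7, North=4, Central=2, Coastal=5, Highland=11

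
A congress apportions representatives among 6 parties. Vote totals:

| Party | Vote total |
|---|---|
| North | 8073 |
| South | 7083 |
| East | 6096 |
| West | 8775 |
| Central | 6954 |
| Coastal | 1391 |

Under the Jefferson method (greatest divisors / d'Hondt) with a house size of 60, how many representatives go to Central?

Standard divisor 38372/60 ≈ 639.533; standard quotas: North 12.623, South 11.075, East 9.532, West 13.721, Central 10.874, Coastal 2.175.
Rounding down gives 12, 11, 9, 13, 10, 2 = 57 seats, so the divisor must be adjusted.
With modified divisor 620: modified quotas North 13.021, South 11.424, East 9.832, West 14.153, Central 11.216, Coastal 2.244.
Rounding down: North 13, South 11, East 9, West 14, Central 11, Coastal 2 (total 60).
Central receives 11.

11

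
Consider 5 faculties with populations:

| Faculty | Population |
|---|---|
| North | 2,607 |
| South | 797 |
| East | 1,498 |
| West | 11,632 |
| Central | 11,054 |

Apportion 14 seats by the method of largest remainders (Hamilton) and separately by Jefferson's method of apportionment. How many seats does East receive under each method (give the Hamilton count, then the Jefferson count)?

Hamilton: North 1, South 0, East 1, West 6, Central 6.
Jefferson: North 1, South 0, East 0, West 7, Central 6.
East gets 1 under Hamilton and 0 under Jefferson.

1 and 0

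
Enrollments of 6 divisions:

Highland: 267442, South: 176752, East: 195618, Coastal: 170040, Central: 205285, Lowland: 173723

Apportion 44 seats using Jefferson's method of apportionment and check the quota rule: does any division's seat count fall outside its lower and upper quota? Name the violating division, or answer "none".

Standard quotas: Highland 9.898, South 6.542, East 7.240, Coastal 6.293, Central 7.598, Lowland 6.430.
Jefferson allocation: Highland 10, South 7, East 7, Coastal 6, Central 8, Lowland 6.
Every allocation lies between the lower and upper quota.

none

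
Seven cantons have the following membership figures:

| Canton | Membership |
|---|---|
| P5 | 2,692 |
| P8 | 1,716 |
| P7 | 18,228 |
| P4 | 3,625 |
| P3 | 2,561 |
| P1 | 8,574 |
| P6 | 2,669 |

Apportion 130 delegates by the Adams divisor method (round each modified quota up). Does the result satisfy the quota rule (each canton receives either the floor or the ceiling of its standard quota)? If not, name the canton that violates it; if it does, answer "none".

P7

Standard quotas: P5 8.735, P8 5.568, P7 59.145, P4 11.762, P3 8.310, P1 27.820, P6 8.660.
Adams allocation: P5 9, P8 6, P7 58, P4 12, P3 9, P1 27, P6 9.
P7 has quota 59.145 (lower 59, upper 60) but receives 58 — outside the quota interval.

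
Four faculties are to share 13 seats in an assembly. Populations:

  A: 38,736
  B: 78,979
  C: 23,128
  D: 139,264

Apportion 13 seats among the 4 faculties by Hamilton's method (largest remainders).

A: 2; B: 4; C: 1; D: 6

The standard divisor is 280107/13 ≈ 21546.692.
Standard quotas: A 1.7978, B 3.6655, C 1.0734, D 6.4634.
Lower quotas: A 1, B 3, C 1, D 6 (sum 11, leaving 2 seats).
Remainders in descending order: A 0.7978, B 0.6655, D 0.4634, C 0.0734.
The surplus seats go to A, B.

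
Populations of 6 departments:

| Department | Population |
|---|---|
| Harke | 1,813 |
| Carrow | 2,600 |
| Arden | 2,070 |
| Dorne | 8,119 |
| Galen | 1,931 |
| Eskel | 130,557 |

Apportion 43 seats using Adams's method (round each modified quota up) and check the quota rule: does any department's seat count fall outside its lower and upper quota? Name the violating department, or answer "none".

Standard quotas: Harke 0.530, Carrow 0.760, Arden 0.605, Dorne 2.373, Galen 0.565, Eskel 38.167.
Adams allocation: Harke 1, Carrow 1, Arden 1, Dorne 3, Galen 1, Eskel 36.
Eskel has quota 38.167 (lower 38, upper 39) but receives 36 — outside the quota interval.

Eskel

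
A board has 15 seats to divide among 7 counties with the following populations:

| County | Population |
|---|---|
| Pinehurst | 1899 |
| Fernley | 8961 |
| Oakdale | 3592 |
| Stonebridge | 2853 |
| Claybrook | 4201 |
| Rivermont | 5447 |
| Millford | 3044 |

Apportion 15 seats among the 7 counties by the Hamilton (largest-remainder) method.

Standard divisor: 29997 ÷ 15 ≈ 1999.8.
Standard quotas: Pinehurst 0.9496, Fernley 4.4809, Oakdale 1.7962, Stonebridge 1.4266, Claybrook 2.1007, Rivermont 2.7238, Millford 1.5222.
Lower quotas: Pinehurst 0, Fernley 4, Oakdale 1, Stonebridge 1, Claybrook 2, Rivermont 2, Millford 1 (sum 11, leaving 4 seats).
Remainders in descending order: Pinehurst 0.9496, Oakdale 0.7962, Rivermont 0.7238, Millford 0.5222, Fernley 0.4809, Stonebridge 0.4266, Claybrook 0.1007.
Largest remainders: Pinehurst, Oakdale, Rivermont, Millford receive the extra seats.

Pinehurst 1, Fernley 4, Oakdale 2, Stonebridge 1, Claybrook 2, Rivermont 3, Millford 2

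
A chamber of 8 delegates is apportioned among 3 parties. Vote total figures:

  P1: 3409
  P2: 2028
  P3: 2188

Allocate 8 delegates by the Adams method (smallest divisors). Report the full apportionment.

P1: 4, P2: 2, P3: 2

Standard divisor 7625/8 ≈ 953.125; standard quotas: P1 3.577, P2 2.128, P3 2.296.
Rounding up gives 4, 3, 3 = 10 seats, so the divisor must be adjusted.
With modified divisor 1120: modified quotas P1 3.044, P2 1.811, P3 1.954.
Rounding up: P1 4, P2 2, P3 2 (total 8).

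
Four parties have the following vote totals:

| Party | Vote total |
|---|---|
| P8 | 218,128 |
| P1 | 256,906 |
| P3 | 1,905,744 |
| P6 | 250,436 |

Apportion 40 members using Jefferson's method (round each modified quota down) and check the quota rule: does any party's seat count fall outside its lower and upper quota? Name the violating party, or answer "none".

P3

Standard quotas: P8 3.316, P1 3.906, P3 28.971, P6 3.807.
Jefferson allocation: P8 3, P1 4, P3 30, P6 3.
P3 has quota 28.971 (lower 28, upper 29) but receives 30 — outside the quota interval.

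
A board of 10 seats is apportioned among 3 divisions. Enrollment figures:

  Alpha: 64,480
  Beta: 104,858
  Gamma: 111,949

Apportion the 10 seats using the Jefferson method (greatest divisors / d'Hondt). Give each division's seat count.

Alpha=2; Beta=4; Gamma=4

Standard divisor 281287/10 ≈ 28128.7; standard quotas: Alpha 2.292, Beta 3.728, Gamma 3.980.
Rounding down gives 2, 3, 3 = 8 seats, so the divisor must be adjusted.
With modified divisor 24300: modified quotas Alpha 2.653, Beta 4.315, Gamma 4.607.
Rounding down: Alpha 2, Beta 4, Gamma 4 (total 10).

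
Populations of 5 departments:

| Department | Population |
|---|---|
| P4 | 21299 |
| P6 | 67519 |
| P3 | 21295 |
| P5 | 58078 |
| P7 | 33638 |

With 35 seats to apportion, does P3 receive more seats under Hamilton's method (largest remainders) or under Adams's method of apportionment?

Hamilton: P4 4, P6 12, P3 3, P5 10, P7 6.
Adams: P4 4, P6 11, P3 4, P5 10, P7 6.
P3 gets 3 under Hamilton and 4 under Adams.

Adams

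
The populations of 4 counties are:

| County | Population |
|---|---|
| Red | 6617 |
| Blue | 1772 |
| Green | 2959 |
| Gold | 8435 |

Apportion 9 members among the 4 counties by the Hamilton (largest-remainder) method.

Red 3; Blue 1; Green 1; Gold 4

The standard divisor is 19783/9 ≈ 2198.111.
Standard quotas: Red 3.0103, Blue 0.8061, Green 1.3462, Gold 3.8374.
Lower quotas: Red 3, Blue 0, Green 1, Gold 3 (sum 7, leaving 2 seats).
Remainders in descending order: Gold 0.8374, Blue 0.8061, Green 0.3462, Red 0.0103.
The surplus seats go to Gold, Blue.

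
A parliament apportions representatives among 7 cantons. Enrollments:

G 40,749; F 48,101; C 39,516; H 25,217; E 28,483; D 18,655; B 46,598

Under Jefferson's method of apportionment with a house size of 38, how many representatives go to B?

7

Standard divisor 247319/38 ≈ 6508.395; standard quotas: G 6.261, F 7.391, C 6.072, H 3.875, E 4.376, D 2.866, B 7.160.
Rounding down gives 6, 7, 6, 3, 4, 2, 7 = 35 seats, so the divisor must be adjusted.
With modified divisor 5900: modified quotas G 6.907, F 8.153, C 6.698, H 4.274, E 4.828, D 3.162, B 7.898.
Rounding down: G 6, F 8, C 6, H 4, E 4, D 3, B 7 (total 38).
B receives 7.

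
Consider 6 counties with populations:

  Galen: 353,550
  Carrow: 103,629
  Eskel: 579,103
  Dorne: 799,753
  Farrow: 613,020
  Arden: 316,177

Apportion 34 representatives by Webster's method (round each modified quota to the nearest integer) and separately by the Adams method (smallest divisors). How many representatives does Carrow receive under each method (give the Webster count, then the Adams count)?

1 and 2

Webster: Galen 4, Carrow 1, Eskel 7, Dorne 10, Farrow 8, Arden 4.
Adams: Galen 4, Carrow 2, Eskel 7, Dorne 10, Farrow 7, Arden 4.
Carrow gets 1 under Webster and 2 under Adams.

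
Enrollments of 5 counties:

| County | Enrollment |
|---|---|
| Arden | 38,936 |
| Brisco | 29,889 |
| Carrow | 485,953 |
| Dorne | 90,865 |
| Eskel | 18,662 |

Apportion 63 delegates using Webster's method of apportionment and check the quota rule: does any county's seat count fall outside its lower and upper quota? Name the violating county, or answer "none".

Standard quotas: Arden 3.693, Brisco 2.835, Carrow 46.086, Dorne 8.617, Eskel 1.770.
Webster allocation: Arden 4, Brisco 3, Carrow 45, Dorne 9, Eskel 2.
Carrow has quota 46.086 (lower 46, upper 47) but receives 45 — outside the quota interval.

Carrow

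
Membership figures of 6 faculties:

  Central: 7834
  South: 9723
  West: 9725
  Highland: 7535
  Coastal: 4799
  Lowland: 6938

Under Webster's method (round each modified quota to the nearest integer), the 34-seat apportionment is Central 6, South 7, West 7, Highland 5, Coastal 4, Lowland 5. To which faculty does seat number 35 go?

Priority for the next seat is population ÷ (current seats + 0.5).
Priorities: Central 1205.231, South 1296.400, West 1296.667, Highland 1370.000, Coastal 1066.444, Lowland 1261.455.
Highest priority: Highland.

Highland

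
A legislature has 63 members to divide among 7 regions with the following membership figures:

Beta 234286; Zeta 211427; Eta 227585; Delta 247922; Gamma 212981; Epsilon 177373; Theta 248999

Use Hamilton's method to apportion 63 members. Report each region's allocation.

The standard divisor is 1560573/63 = 24771.
Standard quotas: Beta 9.4581, Zeta 8.5353, Eta 9.1876, Delta 10.0086, Gamma 8.5980, Epsilon 7.1605, Theta 10.0520.
Lower quotas: Beta 9, Zeta 8, Eta 9, Delta 10, Gamma 8, Epsilon 7, Theta 10 (sum 61, leaving 2 seats).
Remainders in descending order: Gamma 0.5980, Zeta 0.5353, Beta 0.4581, Eta 0.1876, Epsilon 0.1605, Theta 0.0520, Delta 0.0086.
The surplus seats go to Gamma, Zeta.

Beta 9, Zeta 9, Eta 9, Delta 10, Gamma 9, Epsilon 7, Theta 10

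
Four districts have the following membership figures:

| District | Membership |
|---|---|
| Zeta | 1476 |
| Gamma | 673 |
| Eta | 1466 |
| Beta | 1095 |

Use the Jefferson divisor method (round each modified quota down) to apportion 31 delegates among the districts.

Zeta=10; Gamma=4; Eta=10; Beta=7

Standard divisor 4710/31 ≈ 151.935; standard quotas: Zeta 9.715, Gamma 4.430, Eta 9.649, Beta 7.207.
Rounding down gives 9, 4, 9, 7 = 29 seats, so the divisor must be adjusted.
With modified divisor 140: modified quotas Zeta 10.543, Gamma 4.807, Eta 10.471, Beta 7.821.
Rounding down: Zeta 10, Gamma 4, Eta 10, Beta 7 (total 31).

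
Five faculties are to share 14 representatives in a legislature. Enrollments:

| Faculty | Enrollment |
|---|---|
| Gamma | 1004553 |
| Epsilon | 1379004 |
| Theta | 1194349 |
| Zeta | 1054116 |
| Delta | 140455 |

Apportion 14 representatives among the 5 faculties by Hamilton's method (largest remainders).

Standard divisor: 4772477 ÷ 14 ≈ 340891.214.
Standard quotas: Gamma 2.9468, Epsilon 4.0453, Theta 3.5036, Zeta 3.0922, Delta 0.4120.
Lower quotas: Gamma 2, Epsilon 4, Theta 3, Zeta 3, Delta 0 (sum 12, leaving 2 seats).
Remainders in descending order: Gamma 0.9468, Theta 0.5036, Delta 0.4120, Zeta 0.0922, Epsilon 0.0453.
The surplus seats go to Gamma, Theta.

Gamma: 3, Epsilon: 4, Theta: 4, Zeta: 3, Delta: 0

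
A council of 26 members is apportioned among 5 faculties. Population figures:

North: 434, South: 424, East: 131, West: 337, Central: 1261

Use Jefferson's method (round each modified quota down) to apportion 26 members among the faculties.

Standard divisor 2587/26 ≈ 99.5; standard quotas: North 4.362, South 4.261, East 1.317, West 3.387, Central 12.673.
Rounding down gives 4, 4, 1, 3, 12 = 24 seats, so the divisor must be adjusted.
With modified divisor 88: modified quotas North 4.932, South 4.818, East 1.489, West 3.830, Central 14.330.
Rounding down: North 4, South 4, East 1, West 3, Central 14 (total 26).

North: 4; South: 4; East: 1; West: 3; Central: 14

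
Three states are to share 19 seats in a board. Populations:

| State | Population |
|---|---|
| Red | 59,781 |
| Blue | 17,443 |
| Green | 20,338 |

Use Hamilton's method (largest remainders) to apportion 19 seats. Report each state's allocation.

Red=12, Blue=3, Green=4

The standard divisor is 97562/19 ≈ 5134.842.
Standard quotas: Red 11.6422, Blue 3.3970, Green 3.9608.
Lower quotas: Red 11, Blue 3, Green 3 (sum 17, leaving 2 seats).
Remainders in descending order: Green 0.9608, Red 0.6422, Blue 0.3970.
Largest remainders: Green, Red receive the extra seats.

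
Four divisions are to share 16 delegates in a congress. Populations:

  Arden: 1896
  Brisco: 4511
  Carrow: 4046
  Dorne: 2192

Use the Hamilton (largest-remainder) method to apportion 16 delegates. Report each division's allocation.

Standard divisor: 12645 ÷ 16 ≈ 790.312.
Standard quotas: Arden 2.399, Brisco 5.708, Carrow 5.119, Dorne 2.774.
Lower quotas: Arden 2, Brisco 5, Carrow 5, Dorne 2 (sum 14, leaving 2 seats).
Remainders in descending order: Dorne 0.774, Brisco 0.708, Arden 0.399, Carrow 0.119.
Largest remainders: Dorne, Brisco receive the extra seats.

Arden 2, Brisco 6, Carrow 5, Dorne 3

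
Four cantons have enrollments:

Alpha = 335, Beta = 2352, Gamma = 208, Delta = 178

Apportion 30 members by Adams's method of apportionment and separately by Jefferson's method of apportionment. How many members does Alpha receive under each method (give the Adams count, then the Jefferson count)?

Adams: Alpha 4, Beta 22, Gamma 2, Delta 2.
Jefferson: Alpha 3, Beta 24, Gamma 2, Delta 1.
Alpha gets 4 under Adams and 3 under Jefferson.

4 and 3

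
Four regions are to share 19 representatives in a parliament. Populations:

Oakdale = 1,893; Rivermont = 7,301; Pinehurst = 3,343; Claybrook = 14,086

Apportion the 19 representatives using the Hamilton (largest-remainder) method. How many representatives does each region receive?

The standard divisor is 26623/19 ≈ 1401.211.
Standard quotas: Oakdale 1.3510, Rivermont 5.2105, Pinehurst 2.3858, Claybrook 10.0527.
Lower quotas: Oakdale 1, Rivermont 5, Pinehurst 2, Claybrook 10 (sum 18, leaving 1 seat).
Remainders in descending order: Pinehurst 0.3858, Oakdale 0.3510, Rivermont 0.2105, Claybrook 0.0527.
Largest remainder: Pinehurst receives the extra seat.

Oakdale 1; Rivermont 5; Pinehurst 3; Claybrook 10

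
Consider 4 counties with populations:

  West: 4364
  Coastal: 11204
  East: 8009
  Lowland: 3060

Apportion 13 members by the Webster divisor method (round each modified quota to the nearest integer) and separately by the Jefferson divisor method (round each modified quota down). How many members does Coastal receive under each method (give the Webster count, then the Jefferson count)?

Webster: West 2, Coastal 5, East 4, Lowland 2.
Jefferson: West 2, Coastal 6, East 4, Lowland 1.
Coastal gets 5 under Webster and 6 under Jefferson.

5 and 6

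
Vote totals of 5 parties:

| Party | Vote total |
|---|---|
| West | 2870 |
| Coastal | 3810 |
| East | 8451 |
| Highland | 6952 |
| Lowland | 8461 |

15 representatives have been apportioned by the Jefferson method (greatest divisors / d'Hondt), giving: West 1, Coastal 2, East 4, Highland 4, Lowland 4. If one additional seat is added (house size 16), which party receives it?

Priority for the next seat is population ÷ (current seats + 1).
Priorities: West 1435.000, Coastal 1270.000, East 1690.200, Highland 1390.400, Lowland 1692.200.
Highest priority: Lowland.

Lowland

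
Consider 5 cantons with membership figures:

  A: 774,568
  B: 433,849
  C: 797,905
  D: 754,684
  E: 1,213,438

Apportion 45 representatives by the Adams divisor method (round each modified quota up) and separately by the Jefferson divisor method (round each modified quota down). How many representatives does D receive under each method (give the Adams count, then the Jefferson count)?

9 and 8

Adams: A 9, B 5, C 9, D 9, E 13.
Jefferson: A 9, B 5, C 9, D 8, E 14.
D gets 9 under Adams and 8 under Jefferson.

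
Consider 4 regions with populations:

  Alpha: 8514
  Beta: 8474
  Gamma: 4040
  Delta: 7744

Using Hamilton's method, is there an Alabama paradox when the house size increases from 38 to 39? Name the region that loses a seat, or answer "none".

At 38 seats: Alpha 11, Beta 11, Gamma 6, Delta 10.
At 39 seats: Alpha 12, Beta 11, Gamma 5, Delta 11.
Gamma drops from 6 to 5.

Gamma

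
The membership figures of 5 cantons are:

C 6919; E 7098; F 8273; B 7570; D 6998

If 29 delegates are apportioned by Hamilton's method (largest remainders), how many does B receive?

Standard divisor: 36858 ÷ 29 ≈ 1270.966.
Standard quotas: C 5.4439, E 5.5847, F 6.5092, B 5.9561, D 5.5061.
Lower quotas: C 5, E 5, F 6, B 5, D 5 (sum 26, leaving 3 seats).
Remainders in descending order: B 0.9561, E 0.5847, F 0.5092, D 0.5061, C 0.4439.
The surplus seats go to B, E, F.
B receives 6.

6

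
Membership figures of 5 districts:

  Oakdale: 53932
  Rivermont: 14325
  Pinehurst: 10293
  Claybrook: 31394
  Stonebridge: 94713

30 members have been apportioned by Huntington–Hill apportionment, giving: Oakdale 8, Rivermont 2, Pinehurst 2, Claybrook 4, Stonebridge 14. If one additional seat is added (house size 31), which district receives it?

Priority for the next seat is population ÷ (√(s·(s+1))).
Priorities: Oakdale 6355.947, Rivermont 5848.157, Pinehurst 4202.100, Claybrook 7019.912, Stonebridge 6535.818.
Highest priority: Claybrook.

Claybrook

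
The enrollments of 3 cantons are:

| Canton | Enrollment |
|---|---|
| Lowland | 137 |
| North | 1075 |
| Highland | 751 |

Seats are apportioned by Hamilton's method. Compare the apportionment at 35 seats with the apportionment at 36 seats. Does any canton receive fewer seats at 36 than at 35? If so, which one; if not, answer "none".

At 35 seats: Lowland 3, North 19, Highland 13.
At 36 seats: Lowland 2, North 20, Highland 14.
Lowland drops from 3 to 2.

Lowland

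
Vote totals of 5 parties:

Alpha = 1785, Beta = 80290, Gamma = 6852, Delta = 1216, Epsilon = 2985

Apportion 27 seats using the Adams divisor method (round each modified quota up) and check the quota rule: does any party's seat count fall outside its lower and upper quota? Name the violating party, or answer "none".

Beta

Standard quotas: Alpha 0.518, Beta 23.278, Gamma 1.987, Delta 0.353, Epsilon 0.865.
Adams allocation: Alpha 1, Beta 22, Gamma 2, Delta 1, Epsilon 1.
Beta has quota 23.278 (lower 23, upper 24) but receives 22 — outside the quota interval.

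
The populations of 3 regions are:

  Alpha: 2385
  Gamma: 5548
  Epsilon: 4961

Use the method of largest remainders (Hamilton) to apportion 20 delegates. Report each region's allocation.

Standard divisor: 12894 ÷ 20 ≈ 644.7.
Standard quotas: Alpha 3.6994, Gamma 8.6056, Epsilon 7.6951.
Lower quotas: Alpha 3, Gamma 8, Epsilon 7 (sum 18, leaving 2 seats).
Remainders in descending order: Alpha 0.6994, Epsilon 0.6951, Gamma 0.6056.
Largest remainders: Alpha, Epsilon receive the extra seats.

Alpha: 4; Gamma: 8; Epsilon: 8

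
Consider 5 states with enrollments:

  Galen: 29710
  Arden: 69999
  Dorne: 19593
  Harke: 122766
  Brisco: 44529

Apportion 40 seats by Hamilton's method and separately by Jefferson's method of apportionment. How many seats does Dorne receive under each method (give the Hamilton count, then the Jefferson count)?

3 and 2

Hamilton: Galen 4, Arden 10, Dorne 3, Harke 17, Brisco 6.
Jefferson: Galen 4, Arden 10, Dorne 2, Harke 18, Brisco 6.
Dorne gets 3 under Hamilton and 2 under Jefferson.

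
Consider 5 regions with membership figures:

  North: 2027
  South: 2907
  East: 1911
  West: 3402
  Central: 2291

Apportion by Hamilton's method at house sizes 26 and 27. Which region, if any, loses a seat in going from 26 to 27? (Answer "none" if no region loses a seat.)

none

At 26 seats: North 4, South 6, East 4, West 7, Central 5.
At 27 seats: North 5, South 6, East 4, West 7, Central 5.
No region's allocation decreased.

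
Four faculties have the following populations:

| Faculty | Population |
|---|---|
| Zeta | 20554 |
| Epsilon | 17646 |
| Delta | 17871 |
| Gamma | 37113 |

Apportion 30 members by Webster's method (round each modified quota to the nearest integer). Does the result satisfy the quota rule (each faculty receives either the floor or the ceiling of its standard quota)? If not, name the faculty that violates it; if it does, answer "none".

none

Standard quotas: Zeta 6.617, Epsilon 5.681, Delta 5.753, Gamma 11.948.
Webster allocation: Zeta 6, Epsilon 6, Delta 6, Gamma 12.
Every allocation lies between the lower and upper quota.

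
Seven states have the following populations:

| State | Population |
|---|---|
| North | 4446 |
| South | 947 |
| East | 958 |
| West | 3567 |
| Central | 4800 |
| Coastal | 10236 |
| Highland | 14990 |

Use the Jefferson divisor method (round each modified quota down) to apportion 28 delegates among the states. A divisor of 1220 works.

North 3; South 0; East 0; West 2; Central 3; Coastal 8; Highland 12

With modified divisor 1220: modified quotas North 3.644, South 0.776, East 0.785, West 2.924, Central 3.934, Coastal 8.390, Highland 12.287.
Rounding down: North 3, South 0, East 0, West 2, Central 3, Coastal 8, Highland 12 (total 28).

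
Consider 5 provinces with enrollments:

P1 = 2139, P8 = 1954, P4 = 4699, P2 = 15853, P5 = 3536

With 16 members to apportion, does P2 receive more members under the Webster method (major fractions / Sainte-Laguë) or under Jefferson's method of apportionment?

Jefferson

Webster: P1 1, P8 1, P4 3, P2 9, P5 2.
Jefferson: P1 1, P8 1, P4 2, P2 10, P5 2.
P2 gets 9 under Webster and 10 under Jefferson.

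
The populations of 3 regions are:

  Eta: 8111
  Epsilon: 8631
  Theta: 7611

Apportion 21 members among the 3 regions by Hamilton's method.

Total 24353; standard divisor 24353/21 ≈ 1159.667.
Standard quotas: Eta 6.9943, Epsilon 7.4427, Theta 6.5631.
Lower quotas: Eta 6, Epsilon 7, Theta 6 (sum 19, leaving 2 seats).
Remainders in descending order: Eta 0.9943, Theta 0.5631, Epsilon 0.4427.
The surplus seats go to Eta, Theta.

Eta=7; Epsilon=7; Theta=7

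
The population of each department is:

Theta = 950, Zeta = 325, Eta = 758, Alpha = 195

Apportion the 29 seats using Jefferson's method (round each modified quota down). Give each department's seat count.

Theta 13, Zeta 4, Eta 10, Alpha 2

Standard divisor 2228/29 ≈ 76.828; standard quotas: Theta 12.365, Zeta 4.230, Eta 9.866, Alpha 2.538.
Rounding down gives 12, 4, 9, 2 = 27 seats, so the divisor must be adjusted.
With modified divisor 70: modified quotas Theta 13.571, Zeta 4.643, Eta 10.829, Alpha 2.786.
Rounding down: Theta 13, Zeta 4, Eta 10, Alpha 2 (total 29).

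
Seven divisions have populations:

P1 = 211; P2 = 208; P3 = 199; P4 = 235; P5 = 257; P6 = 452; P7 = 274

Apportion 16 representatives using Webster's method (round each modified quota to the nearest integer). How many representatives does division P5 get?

Standard divisor 1836/16 ≈ 114.75; standard quotas: P1 1.839, P2 1.813, P3 1.734, P4 2.048, P5 2.240, P6 3.939, P7 2.388.
Rounding to the nearest integer gives P1 2, P2 2, P3 2, P4 2, P5 2, P6 4, P7 2 — total 16, matching the house size, so no adjustment is needed.
P5 receives 2.

2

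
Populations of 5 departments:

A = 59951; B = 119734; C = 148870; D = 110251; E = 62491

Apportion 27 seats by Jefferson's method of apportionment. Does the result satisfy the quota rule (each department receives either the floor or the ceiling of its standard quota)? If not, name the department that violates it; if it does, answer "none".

none

Standard quotas: A 3.229, B 6.449, C 8.018, D 5.938, E 3.366.
Jefferson allocation: A 3, B 7, C 8, D 6, E 3.
Every allocation lies between the lower and upper quota.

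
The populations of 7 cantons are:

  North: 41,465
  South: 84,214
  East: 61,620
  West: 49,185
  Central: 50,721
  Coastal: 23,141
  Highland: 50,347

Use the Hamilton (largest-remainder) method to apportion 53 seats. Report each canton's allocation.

The standard divisor is 360693/53 ≈ 6805.528.
Standard quotas: North 6.0928, South 12.3744, East 9.0544, West 7.2272, Central 7.4529, Coastal 3.4003, Highland 7.3980.
Lower quotas: North 6, South 12, East 9, West 7, Central 7, Coastal 3, Highland 7 (sum 51, leaving 2 seats).
Remainders in descending order: Central 0.4529, Coastal 0.4003, Highland 0.3980, South 0.3744, West 0.2272, North 0.0928, East 0.0544.
The surplus seats go to Central, Coastal.

North: 6, South: 12, East: 9, West: 7, Central: 8, Coastal: 4, Highland: 7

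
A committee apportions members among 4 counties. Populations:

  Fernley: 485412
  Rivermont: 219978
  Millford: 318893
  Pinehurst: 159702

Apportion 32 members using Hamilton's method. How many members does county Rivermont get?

6

Standard divisor: 1183985 ÷ 32 ≈ 36999.531.
Standard quotas: Fernley 13.1194, Rivermont 5.9454, Millford 8.6188, Pinehurst 4.3163.
Lower quotas: Fernley 13, Rivermont 5, Millford 8, Pinehurst 4 (sum 30, leaving 2 seats).
Remainders in descending order: Rivermont 0.9454, Millford 0.6188, Pinehurst 0.3163, Fernley 0.1194.
Largest remainders: Rivermont, Millford receive the extra seats.
Rivermont receives 6.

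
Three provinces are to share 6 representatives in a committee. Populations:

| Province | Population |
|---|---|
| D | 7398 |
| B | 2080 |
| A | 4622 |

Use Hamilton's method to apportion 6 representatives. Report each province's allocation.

The standard divisor is 14100/6 = 2350.
Standard quotas: D 3.1481, B 0.8851, A 1.9668.
Lower quotas: D 3, B 0, A 1 (sum 4, leaving 2 seats).
Remainders in descending order: A 0.9668, B 0.8851, D 0.1481.
Largest remainders: A, B receive the extra seats.

D=3, B=1, A=2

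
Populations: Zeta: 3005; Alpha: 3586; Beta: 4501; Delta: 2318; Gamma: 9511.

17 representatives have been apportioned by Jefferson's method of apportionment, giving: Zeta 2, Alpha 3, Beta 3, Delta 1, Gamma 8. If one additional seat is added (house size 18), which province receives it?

Delta

Priority for the next seat is population ÷ (current seats + 1).
Priorities: Zeta 1001.667, Alpha 896.500, Beta 1125.250, Delta 1159.000, Gamma 1056.778.
Highest priority: Delta.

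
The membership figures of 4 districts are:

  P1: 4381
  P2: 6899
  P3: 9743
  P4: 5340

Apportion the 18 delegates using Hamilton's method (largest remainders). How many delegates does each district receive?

P1: 3, P2: 5, P3: 7, P4: 3

The standard divisor is 26363/18 ≈ 1464.611.
Standard quotas: P1 2.9912, P2 4.7105, P3 6.6523, P4 3.6460.
Lower quotas: P1 2, P2 4, P3 6, P4 3 (sum 15, leaving 3 seats).
Remainders in descending order: P1 0.9912, P2 0.7105, P3 0.6523, P4 0.6460.
The surplus seats go to P1, P2, P3.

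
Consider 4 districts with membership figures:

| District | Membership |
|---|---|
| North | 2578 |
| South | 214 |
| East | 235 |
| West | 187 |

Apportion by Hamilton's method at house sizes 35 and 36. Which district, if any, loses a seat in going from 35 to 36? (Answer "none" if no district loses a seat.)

At 35 seats: North 28, South 2, East 3, West 2.
At 36 seats: North 29, South 2, East 3, West 2.
No district's allocation decreased.

none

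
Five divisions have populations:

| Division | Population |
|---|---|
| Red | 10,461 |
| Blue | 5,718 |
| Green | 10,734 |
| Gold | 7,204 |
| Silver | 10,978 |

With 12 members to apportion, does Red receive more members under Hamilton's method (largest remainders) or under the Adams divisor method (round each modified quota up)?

Hamilton

Hamilton: Red 3, Blue 1, Green 3, Gold 2, Silver 3.
Adams: Red 2, Blue 2, Green 3, Gold 2, Silver 3.
Red gets 3 under Hamilton and 2 under Adams.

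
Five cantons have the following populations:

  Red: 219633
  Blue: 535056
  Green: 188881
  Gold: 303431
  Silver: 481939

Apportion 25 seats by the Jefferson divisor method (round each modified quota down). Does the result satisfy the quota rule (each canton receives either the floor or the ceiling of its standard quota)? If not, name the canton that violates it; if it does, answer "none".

Standard quotas: Red 3.176, Blue 7.737, Green 2.731, Gold 4.388, Silver 6.969.
Jefferson allocation: Red 3, Blue 8, Green 3, Gold 4, Silver 7.
Every allocation lies between the lower and upper quota.

none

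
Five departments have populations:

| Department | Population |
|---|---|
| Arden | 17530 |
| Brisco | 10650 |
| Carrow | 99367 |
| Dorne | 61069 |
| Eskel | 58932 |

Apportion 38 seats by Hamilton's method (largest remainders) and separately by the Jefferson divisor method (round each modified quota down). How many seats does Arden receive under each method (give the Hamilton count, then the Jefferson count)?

Hamilton: Arden 3, Brisco 2, Carrow 15, Dorne 9, Eskel 9.
Jefferson: Arden 2, Brisco 1, Carrow 16, Dorne 10, Eskel 9.
Arden gets 3 under Hamilton and 2 under Jefferson.

3 and 2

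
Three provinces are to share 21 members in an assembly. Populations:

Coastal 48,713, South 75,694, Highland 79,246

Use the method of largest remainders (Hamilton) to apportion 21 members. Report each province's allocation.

Coastal 5, South 8, Highland 8

Standard divisor: 203653 ÷ 21 ≈ 9697.762.
Standard quotas: Coastal 5.0231, South 7.8053, Highland 8.1716.
Lower quotas: Coastal 5, South 7, Highland 8 (sum 20, leaving 1 seat).
Remainders in descending order: South 0.8053, Highland 0.1716, Coastal 0.0231.
The surplus seat goes to South.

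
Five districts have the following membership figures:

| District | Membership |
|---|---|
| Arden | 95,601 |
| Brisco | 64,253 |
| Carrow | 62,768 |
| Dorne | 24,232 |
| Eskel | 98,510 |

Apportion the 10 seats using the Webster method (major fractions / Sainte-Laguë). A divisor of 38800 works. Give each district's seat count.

Arden=2, Brisco=2, Carrow=2, Dorne=1, Eskel=3

With modified divisor 38800: modified quotas Arden 2.464, Brisco 1.656, Carrow 1.618, Dorne 0.625, Eskel 2.539.
Rounding to the nearest integer: Arden 2, Brisco 2, Carrow 2, Dorne 1, Eskel 3 (total 10).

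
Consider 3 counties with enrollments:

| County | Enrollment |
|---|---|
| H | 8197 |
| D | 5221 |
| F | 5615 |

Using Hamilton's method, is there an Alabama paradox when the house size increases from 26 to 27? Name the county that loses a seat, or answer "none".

At 26 seats: H 11, D 7, F 8.
At 27 seats: H 12, D 7, F 8.
No county's allocation decreased.

none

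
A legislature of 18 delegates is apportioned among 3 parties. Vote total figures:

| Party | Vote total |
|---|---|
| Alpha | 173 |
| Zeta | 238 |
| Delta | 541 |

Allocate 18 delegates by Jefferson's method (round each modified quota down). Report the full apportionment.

Standard divisor 952/18 ≈ 52.889; standard quotas: Alpha 3.271, Zeta 4.500, Delta 10.229.
Rounding down gives 3, 4, 10 = 17 seats, so the divisor must be adjusted.
With modified divisor 48: modified quotas Alpha 3.604, Zeta 4.958, Delta 11.271.
Rounding down: Alpha 3, Zeta 4, Delta 11 (total 18).

Alpha: 3, Zeta: 4, Delta: 11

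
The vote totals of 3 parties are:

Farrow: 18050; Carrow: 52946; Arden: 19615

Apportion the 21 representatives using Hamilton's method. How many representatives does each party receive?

The standard divisor is 90611/21 ≈ 4314.81.
Standard quotas: Farrow 4.1833, Carrow 12.2708, Arden 4.5460.
Lower quotas: Farrow 4, Carrow 12, Arden 4 (sum 20, leaving 1 seat).
Remainders in descending order: Arden 0.5460, Carrow 0.2708, Farrow 0.1833.
The surplus seat goes to Arden.

Farrow 4, Carrow 12, Arden 5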